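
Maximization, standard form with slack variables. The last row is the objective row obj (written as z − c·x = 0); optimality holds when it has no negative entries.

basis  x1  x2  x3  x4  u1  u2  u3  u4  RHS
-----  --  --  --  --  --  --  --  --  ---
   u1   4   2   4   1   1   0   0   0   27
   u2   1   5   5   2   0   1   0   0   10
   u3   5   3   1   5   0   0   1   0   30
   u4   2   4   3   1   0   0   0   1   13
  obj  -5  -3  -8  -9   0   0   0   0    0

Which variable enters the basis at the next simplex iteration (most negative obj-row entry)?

Negative obj-row entries: x1: -5, x2: -3, x3: -8, x4: -9.
The most negative is -9 in column x4, so x4 enters.

x4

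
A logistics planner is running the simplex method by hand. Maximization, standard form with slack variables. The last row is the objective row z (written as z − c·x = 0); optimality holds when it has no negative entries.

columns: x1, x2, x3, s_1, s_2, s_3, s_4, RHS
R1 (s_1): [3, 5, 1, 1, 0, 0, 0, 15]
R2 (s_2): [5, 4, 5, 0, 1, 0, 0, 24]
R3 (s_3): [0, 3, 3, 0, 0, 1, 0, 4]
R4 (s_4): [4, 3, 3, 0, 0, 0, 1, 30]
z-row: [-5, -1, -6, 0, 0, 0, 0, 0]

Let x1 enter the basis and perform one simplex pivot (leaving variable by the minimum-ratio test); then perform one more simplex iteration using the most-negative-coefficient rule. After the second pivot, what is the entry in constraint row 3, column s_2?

Ratio test on column x1 — row 1: 15/3 = 5; row 2: 24/5 = 24/5; row 3: entry 0 ≤ 0; row 4: 30/4 = 15/2. Minimum is 24/5 at row 2 (s_2 leaves); pivot element 5.
Divide row 2 by 5; eliminate column x1 from the other rows.
Second iteration: most negative z-row entry is -1 in column x3, so x3 enters.
Ratio test on column x3 — row 1: entry -2 ≤ 0; row 2: (24/5)/1 = 24/5; row 3: 4/3 = 4/3; row 4: entry -1 ≤ 0. Minimum is 4/3 at row 3 (s_3 leaves); pivot element 3.
Divide row 3 by 3; eliminate column x3 from the other rows.
After both pivots, the entry at constraint row 3, column s_2 is 0.

0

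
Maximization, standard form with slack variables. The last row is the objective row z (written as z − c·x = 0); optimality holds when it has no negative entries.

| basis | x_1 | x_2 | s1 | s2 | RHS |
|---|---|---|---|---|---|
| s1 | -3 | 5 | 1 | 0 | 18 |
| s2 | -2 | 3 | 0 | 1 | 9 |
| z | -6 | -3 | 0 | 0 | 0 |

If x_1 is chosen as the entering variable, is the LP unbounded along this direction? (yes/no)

yes

Every constraint-row entry in column x_1 is ≤ 0, so increasing x_1 is unbounded.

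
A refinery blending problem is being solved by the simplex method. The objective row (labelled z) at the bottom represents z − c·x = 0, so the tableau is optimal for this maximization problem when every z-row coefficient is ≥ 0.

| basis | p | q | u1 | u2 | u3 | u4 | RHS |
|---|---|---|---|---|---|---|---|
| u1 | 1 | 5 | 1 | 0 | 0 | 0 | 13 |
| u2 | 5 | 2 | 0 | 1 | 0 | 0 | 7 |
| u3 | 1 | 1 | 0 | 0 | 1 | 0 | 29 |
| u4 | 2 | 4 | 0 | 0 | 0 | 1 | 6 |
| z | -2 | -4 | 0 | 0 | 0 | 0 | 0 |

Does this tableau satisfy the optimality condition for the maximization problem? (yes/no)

The z-row has a negative entry -4 in column q, so it is not optimal.

no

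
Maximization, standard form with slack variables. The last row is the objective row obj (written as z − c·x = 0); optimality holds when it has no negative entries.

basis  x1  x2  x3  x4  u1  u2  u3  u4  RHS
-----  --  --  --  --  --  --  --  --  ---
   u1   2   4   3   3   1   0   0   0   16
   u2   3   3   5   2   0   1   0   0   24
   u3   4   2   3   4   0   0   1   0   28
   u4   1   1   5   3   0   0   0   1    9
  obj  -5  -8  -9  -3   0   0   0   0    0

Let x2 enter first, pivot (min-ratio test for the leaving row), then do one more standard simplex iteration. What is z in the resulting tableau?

Ratio test on column x2 — row 1: 16/4 = 4; row 2: 24/3 = 8; row 3: 28/2 = 14; row 4: 9/1 = 9. Minimum is 4 at row 1 (u1 leaves); pivot element 4.
Pivot on row 1; the obj-row RHS becomes 0 − (-8)·4 = 32.
Next entering variable (most negative obj-row entry -3): x3.
Ratio test on column x3 — row 1: 4/(3/4) = 16/3; row 2: 12/(11/4) = 48/11; row 3: 20/(3/2) = 40/3; row 4: 5/(17/4) = 20/17. Minimum is 20/17 at row 4 (u4 leaves); pivot element 17/4.
After the second pivot the obj-row RHS is 32 − (-3)·(20/17) = 604/17.

604/17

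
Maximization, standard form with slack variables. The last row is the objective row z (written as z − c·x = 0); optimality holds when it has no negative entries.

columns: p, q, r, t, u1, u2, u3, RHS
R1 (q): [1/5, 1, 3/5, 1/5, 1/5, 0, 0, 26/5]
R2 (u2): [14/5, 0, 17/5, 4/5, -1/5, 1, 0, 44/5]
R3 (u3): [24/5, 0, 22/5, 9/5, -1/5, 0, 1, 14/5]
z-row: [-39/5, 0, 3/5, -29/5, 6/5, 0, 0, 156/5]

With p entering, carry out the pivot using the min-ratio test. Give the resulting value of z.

Ratio test on column p — row 1: (26/5)/(1/5) = 26; row 2: (44/5)/(14/5) = 22/7; row 3: (14/5)/(24/5) = 7/12. Minimum is 7/12 at row 3 (u3 leaves); pivot element 24/5.
Pivot on row 3; the z-row RHS becomes 156/5 − (-39/5)·(7/12) = 143/4.

143/4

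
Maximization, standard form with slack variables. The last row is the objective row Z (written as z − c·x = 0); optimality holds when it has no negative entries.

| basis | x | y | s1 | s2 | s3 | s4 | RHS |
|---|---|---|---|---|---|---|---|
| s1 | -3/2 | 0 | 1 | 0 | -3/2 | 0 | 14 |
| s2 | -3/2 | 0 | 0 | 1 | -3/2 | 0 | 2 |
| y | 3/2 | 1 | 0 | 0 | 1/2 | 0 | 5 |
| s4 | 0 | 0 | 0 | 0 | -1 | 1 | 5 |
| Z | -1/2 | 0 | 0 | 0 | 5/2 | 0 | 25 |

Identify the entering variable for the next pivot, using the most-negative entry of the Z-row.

Negative Z-row entries: x: -1/2.
The most negative is -1/2 in column x, so x enters.

x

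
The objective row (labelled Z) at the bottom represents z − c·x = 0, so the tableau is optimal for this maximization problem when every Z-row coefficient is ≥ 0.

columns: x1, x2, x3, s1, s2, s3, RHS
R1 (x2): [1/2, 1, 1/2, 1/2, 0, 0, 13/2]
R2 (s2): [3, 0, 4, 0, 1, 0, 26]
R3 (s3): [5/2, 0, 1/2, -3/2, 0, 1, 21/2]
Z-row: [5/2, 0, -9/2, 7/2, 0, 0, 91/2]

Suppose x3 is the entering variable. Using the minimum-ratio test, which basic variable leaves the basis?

Column x3 entries and ratios — x2: (13/2)/(1/2) = 13; s2: 26/4 = 13/2; s3: (21/2)/(1/2) = 21.
Smallest ratio is 13/2 in the row of s2, so s2 leaves.

s2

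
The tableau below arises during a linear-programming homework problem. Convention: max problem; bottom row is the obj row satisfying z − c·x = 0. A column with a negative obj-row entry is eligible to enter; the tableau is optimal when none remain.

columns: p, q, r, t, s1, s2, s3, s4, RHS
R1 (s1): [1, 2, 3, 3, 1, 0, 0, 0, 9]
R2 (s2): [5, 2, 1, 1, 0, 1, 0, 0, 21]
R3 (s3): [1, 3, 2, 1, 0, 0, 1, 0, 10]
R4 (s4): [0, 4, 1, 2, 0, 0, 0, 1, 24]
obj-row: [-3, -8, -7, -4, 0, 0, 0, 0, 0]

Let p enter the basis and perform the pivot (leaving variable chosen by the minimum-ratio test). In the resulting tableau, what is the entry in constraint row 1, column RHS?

24/5

Ratio test on column p — row 1: 9/1 = 9; row 2: 21/5 = 21/5; row 3: 10/1 = 10; row 4: entry 0 ≤ 0. Minimum is 21/5 at row 2 (s2 leaves); pivot element 5.
Divide row 2 by 5; eliminate column p from the other rows.
Row 1 update in column RHS: 9 − 1·(21/5) = 24/5.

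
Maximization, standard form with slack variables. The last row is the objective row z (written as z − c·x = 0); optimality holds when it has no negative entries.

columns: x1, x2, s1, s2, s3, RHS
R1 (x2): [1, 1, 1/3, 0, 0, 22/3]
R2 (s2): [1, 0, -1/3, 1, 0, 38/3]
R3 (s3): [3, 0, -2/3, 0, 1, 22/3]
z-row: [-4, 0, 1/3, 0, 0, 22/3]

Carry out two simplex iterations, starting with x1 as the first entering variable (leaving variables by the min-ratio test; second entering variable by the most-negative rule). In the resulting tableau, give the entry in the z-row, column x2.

1

Ratio test on column x1 — row 1: (22/3)/1 = 22/3; row 2: (38/3)/1 = 38/3; row 3: (22/3)/3 = 22/9. Minimum is 22/9 at row 3 (s3 leaves); pivot element 3.
Divide row 3 by 3; eliminate column x1 from the other rows.
Second iteration: most negative z-row entry is -5/9 in column s1, so s1 enters.
Ratio test on column s1 — row 1: (44/9)/(5/9) = 44/5; row 2: entry -1/9 ≤ 0; row 3: entry -2/9 ≤ 0. Minimum is 44/5 at row 1 (x2 leaves); pivot element 5/9.
Divide row 1 by 5/9; eliminate column s1 from the other rows.
After both pivots, the entry at the z-row, column x2 is 1.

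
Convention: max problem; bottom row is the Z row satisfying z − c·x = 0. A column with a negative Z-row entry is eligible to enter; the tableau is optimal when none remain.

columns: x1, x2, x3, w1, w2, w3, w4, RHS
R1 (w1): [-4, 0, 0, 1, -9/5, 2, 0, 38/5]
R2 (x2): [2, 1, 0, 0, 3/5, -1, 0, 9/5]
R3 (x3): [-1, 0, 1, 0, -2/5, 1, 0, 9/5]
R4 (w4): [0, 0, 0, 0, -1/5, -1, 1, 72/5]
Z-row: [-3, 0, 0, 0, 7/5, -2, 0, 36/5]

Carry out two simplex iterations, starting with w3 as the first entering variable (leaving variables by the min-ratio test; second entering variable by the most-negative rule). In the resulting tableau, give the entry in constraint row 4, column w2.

-2/5

Ratio test on column w3 — row 1: (38/5)/2 = 19/5; row 2: entry -1 ≤ 0; row 3: (9/5)/1 = 9/5; row 4: entry -1 ≤ 0. Minimum is 9/5 at row 3 (x3 leaves); pivot element 1.
Divide row 3 by 1; eliminate column w3 from the other rows.
Second iteration: most negative Z-row entry is -5 in column x1, so x1 enters.
Ratio test on column x1 — row 1: entry -2 ≤ 0; row 2: (18/5)/1 = 18/5; row 3: entry -1 ≤ 0; row 4: entry -1 ≤ 0. Minimum is 18/5 at row 2 (x2 leaves); pivot element 1.
Divide row 2 by 1; eliminate column x1 from the other rows.
After both pivots, the entry at constraint row 4, column w2 is -2/5.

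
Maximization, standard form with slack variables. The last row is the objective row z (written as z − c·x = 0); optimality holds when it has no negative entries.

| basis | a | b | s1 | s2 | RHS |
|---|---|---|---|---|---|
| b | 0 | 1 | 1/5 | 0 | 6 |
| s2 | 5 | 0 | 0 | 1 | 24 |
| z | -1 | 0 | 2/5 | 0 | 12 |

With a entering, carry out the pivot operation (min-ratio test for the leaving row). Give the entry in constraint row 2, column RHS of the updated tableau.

Ratio test on column a — row 1: entry 0 ≤ 0; row 2: 24/5 = 24/5. Minimum is 24/5 at row 2 (s2 leaves); pivot element 5.
Divide row 2 by 5; eliminate column a from the other rows.
In the new row 2, the RHS entry is the old entry divided by the pivot: 24/5 = 24/5.

24/5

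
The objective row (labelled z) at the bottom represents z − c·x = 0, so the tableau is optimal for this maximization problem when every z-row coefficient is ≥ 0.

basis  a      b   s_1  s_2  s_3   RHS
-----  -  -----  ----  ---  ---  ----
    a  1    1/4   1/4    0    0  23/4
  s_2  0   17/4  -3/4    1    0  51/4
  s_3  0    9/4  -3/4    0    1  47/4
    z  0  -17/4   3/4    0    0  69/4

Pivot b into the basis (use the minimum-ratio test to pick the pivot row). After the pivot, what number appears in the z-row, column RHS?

30

Ratio test on column b — row 1: (23/4)/(1/4) = 23; row 2: (51/4)/(17/4) = 3; row 3: (47/4)/(9/4) = 47/9. Minimum is 3 at row 2 (s_2 leaves); pivot element 17/4.
Divide row 2 by 17/4; eliminate column b from the other rows.
z-row update in column RHS: 69/4 − (-17/4)·3 = 30.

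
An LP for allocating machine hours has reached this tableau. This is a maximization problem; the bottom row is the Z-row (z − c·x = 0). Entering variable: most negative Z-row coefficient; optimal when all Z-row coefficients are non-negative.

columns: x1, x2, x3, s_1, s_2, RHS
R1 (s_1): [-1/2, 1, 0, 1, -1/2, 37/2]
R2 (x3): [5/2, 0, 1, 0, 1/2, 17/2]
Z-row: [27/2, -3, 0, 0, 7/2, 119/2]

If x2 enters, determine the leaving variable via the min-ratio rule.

s_1

Column x2 entries and ratios — s_1: (37/2)/1 = 37/2; x3: 0 ≤ 0, skip.
Smallest ratio is 37/2 in the row of s_1, so s_1 leaves.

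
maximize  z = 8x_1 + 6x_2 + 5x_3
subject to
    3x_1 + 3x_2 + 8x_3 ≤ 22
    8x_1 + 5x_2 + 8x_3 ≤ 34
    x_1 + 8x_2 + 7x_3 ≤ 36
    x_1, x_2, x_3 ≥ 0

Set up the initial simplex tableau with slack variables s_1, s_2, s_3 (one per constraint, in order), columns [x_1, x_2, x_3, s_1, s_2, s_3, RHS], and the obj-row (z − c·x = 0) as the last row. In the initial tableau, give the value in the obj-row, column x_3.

The obj-row carries the negated objective coefficients: the x_3 entry is -5.

-5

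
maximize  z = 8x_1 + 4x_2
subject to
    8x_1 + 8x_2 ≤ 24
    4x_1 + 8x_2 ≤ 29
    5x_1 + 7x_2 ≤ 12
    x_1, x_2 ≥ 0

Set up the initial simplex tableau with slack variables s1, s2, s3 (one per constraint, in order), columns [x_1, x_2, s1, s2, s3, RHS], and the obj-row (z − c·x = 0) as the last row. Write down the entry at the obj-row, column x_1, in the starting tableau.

The obj-row carries the negated objective coefficients: the x_1 entry is -8.

-8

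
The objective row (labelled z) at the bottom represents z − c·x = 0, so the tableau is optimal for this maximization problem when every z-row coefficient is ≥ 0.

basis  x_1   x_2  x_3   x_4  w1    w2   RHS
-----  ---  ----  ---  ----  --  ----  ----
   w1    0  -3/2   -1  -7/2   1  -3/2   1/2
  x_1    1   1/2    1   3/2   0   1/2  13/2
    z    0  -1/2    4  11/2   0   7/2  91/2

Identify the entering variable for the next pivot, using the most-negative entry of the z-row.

Negative z-row entries: x_2: -1/2.
The most negative is -1/2 in column x_2, so x_2 enters.

x_2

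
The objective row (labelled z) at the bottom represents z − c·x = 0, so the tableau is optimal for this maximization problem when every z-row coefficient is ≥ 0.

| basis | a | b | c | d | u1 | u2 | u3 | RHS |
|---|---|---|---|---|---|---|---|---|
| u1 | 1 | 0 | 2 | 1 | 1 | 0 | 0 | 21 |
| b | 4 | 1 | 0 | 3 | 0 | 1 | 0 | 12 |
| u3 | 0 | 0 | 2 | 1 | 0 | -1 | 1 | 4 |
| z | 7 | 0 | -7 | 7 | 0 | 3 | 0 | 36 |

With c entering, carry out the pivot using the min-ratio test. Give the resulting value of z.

50

Ratio test on column c — row 1: 21/2 = 21/2; row 2: entry 0 ≤ 0; row 3: 4/2 = 2. Minimum is 2 at row 3 (u3 leaves); pivot element 2.
Pivot on row 3; the z-row RHS becomes 36 − (-7)·2 = 50.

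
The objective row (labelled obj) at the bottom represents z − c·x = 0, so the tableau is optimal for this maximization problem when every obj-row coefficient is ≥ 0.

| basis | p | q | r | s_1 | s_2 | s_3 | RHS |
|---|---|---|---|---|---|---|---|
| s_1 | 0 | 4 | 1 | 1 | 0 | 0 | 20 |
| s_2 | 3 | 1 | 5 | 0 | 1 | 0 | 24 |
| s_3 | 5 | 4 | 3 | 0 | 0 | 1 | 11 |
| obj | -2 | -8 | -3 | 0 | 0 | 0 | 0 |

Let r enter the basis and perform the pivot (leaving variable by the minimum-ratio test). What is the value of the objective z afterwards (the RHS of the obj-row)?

11

Ratio test on column r — row 1: 20/1 = 20; row 2: 24/5 = 24/5; row 3: 11/3 = 11/3. Minimum is 11/3 at row 3 (s_3 leaves); pivot element 3.
Pivot on row 3; the obj-row RHS becomes 0 − (-3)·(11/3) = 11.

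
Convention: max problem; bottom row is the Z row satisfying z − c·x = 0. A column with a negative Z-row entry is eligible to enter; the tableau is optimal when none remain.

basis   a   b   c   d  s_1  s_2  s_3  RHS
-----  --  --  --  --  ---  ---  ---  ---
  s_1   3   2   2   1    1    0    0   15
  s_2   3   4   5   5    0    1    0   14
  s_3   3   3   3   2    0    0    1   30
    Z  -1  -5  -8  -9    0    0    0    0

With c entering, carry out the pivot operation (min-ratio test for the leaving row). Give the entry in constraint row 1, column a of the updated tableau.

Ratio test on column c — row 1: 15/2 = 15/2; row 2: 14/5 = 14/5; row 3: 30/3 = 10. Minimum is 14/5 at row 2 (s_2 leaves); pivot element 5.
Divide row 2 by 5; eliminate column c from the other rows.
Row 1 update in column a: 3 − 2·(3/5) = 9/5.

9/5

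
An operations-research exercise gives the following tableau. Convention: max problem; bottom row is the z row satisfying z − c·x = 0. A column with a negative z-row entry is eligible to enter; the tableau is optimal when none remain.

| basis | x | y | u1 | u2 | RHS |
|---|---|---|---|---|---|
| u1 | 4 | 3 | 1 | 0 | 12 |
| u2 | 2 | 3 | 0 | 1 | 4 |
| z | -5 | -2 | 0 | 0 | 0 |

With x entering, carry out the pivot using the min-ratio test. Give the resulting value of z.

10

Ratio test on column x — row 1: 12/4 = 3; row 2: 4/2 = 2. Minimum is 2 at row 2 (u2 leaves); pivot element 2.
Pivot on row 2; the z-row RHS becomes 0 − (-5)·2 = 10.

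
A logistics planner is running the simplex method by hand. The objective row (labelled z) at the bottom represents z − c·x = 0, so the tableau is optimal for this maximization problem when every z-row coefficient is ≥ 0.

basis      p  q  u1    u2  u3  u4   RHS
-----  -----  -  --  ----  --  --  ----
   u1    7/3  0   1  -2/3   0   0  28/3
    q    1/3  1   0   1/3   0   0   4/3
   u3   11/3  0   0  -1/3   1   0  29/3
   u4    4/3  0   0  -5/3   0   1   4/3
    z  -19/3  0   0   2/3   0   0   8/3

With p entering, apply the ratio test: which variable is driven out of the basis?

u4

Column p entries and ratios — u1: (28/3)/(7/3) = 4; q: (4/3)/(1/3) = 4; u3: (29/3)/(11/3) = 29/11; u4: (4/3)/(4/3) = 1.
Smallest ratio is 1 in the row of u4, so u4 leaves.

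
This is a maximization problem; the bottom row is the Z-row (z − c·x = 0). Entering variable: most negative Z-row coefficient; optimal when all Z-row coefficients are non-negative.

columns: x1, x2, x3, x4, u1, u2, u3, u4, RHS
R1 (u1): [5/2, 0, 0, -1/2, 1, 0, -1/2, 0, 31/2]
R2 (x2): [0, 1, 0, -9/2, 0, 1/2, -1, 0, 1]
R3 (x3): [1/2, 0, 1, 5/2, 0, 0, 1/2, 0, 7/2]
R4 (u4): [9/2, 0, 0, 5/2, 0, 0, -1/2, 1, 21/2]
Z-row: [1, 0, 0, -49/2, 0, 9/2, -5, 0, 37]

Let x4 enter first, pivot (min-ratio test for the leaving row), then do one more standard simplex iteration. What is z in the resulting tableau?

72

Ratio test on column x4 — row 1: entry -1/2 ≤ 0; row 2: entry -9/2 ≤ 0; row 3: (7/2)/(5/2) = 7/5; row 4: (21/2)/(5/2) = 21/5. Minimum is 7/5 at row 3 (x3 leaves); pivot element 5/2.
Pivot on row 3; the Z-row RHS becomes 37 − (-49/2)·(7/5) = 713/10.
Next entering variable (most negative Z-row entry -1/10): u3.
Ratio test on column u3 — row 1: entry -2/5 ≤ 0; row 2: entry -1/10 ≤ 0; row 3: (7/5)/(1/5) = 7; row 4: entry -1 ≤ 0. Minimum is 7 at row 3 (x4 leaves); pivot element 1/5.
After the second pivot the Z-row RHS is 713/10 − (-1/10)·7 = 72.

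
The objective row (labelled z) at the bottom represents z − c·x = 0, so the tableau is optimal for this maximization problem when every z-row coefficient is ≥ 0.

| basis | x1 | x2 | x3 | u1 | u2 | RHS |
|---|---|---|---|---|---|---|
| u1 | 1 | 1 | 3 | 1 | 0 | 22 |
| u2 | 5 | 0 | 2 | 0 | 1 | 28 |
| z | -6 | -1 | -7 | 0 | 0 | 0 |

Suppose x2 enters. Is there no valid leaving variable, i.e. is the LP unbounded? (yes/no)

no

Column x2 has positive entries in row(s) 1, so the ratio test bounds it — not unbounded.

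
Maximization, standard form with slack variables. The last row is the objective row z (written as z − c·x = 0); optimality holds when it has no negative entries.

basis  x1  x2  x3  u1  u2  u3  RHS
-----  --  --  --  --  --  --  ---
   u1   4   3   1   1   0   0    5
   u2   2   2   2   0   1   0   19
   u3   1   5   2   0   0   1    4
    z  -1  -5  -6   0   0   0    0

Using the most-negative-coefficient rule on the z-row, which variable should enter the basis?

x3

Negative z-row entries: x1: -1, x2: -5, x3: -6.
The most negative is -6 in column x3, so x3 enters.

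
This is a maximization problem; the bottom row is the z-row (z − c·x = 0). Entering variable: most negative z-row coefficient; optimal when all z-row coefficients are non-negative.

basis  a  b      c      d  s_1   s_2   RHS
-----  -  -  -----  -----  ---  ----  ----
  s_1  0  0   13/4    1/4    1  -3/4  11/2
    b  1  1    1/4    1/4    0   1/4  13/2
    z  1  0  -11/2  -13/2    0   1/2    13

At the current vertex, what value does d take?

0

d is not in the basis, so in the current basic feasible solution d = 0.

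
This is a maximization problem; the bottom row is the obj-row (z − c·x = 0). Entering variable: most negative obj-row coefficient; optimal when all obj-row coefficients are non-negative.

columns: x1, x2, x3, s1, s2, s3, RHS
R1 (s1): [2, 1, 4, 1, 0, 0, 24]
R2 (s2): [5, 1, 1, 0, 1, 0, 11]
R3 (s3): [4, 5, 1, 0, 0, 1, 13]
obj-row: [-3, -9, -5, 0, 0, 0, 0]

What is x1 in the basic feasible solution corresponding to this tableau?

x1 is not in the basis, so in the current basic feasible solution x1 = 0.

0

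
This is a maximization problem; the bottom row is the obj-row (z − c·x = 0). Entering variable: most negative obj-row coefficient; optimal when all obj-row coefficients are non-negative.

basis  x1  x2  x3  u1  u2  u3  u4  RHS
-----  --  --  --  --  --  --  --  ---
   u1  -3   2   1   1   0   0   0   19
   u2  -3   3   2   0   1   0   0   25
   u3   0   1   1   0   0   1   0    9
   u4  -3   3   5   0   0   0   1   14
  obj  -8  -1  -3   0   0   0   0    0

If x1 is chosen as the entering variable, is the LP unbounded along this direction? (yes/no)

yes

Every constraint-row entry in column x1 is ≤ 0, so increasing x1 is unbounded.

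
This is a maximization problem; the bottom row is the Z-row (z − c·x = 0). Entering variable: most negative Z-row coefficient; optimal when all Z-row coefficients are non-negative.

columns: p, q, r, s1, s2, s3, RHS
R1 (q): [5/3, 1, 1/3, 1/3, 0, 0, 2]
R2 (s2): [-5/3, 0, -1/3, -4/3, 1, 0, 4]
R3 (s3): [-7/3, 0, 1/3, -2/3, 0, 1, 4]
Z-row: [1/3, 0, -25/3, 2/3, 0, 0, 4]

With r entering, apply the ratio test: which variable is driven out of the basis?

q

Column r entries and ratios — q: 2/(1/3) = 6; s2: -1/3 ≤ 0, skip; s3: 4/(1/3) = 12.
Smallest ratio is 6 in the row of q, so q leaves.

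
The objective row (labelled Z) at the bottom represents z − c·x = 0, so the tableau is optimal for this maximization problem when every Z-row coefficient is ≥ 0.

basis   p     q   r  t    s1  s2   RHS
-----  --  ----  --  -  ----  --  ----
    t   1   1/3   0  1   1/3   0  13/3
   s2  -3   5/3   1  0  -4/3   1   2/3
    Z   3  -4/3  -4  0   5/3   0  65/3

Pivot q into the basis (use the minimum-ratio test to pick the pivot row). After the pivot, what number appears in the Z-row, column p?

3/5

Ratio test on column q — row 1: (13/3)/(1/3) = 13; row 2: (2/3)/(5/3) = 2/5. Minimum is 2/5 at row 2 (s2 leaves); pivot element 5/3.
Divide row 2 by 5/3; eliminate column q from the other rows.
Z-row update in column p: 3 − (-4/3)·(-9/5) = 3/5.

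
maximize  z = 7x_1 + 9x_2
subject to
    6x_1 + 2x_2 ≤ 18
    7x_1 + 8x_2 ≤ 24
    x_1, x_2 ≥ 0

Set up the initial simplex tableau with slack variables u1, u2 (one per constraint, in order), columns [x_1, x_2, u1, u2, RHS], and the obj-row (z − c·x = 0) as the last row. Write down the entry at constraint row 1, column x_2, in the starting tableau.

2

Constraint 1 has coefficient 2 on x_2.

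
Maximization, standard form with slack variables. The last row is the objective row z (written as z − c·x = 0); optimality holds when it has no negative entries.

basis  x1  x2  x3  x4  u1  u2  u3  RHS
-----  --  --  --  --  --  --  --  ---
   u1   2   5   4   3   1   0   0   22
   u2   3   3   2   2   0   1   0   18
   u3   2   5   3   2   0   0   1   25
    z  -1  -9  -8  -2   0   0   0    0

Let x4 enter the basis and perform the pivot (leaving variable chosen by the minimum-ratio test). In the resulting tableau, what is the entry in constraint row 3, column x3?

Ratio test on column x4 — row 1: 22/3 = 22/3; row 2: 18/2 = 9; row 3: 25/2 = 25/2. Minimum is 22/3 at row 1 (u1 leaves); pivot element 3.
Divide row 1 by 3; eliminate column x4 from the other rows.
Row 3 update in column x3: 3 − 2·(4/3) = 1/3.

1/3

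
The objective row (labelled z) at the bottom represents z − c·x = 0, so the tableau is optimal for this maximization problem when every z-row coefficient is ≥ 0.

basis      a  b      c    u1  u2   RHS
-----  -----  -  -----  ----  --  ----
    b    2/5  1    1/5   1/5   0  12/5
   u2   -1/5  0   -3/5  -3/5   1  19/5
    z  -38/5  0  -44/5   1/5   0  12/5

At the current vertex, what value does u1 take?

u1 is not in the basis, so in the current basic feasible solution u1 = 0.

0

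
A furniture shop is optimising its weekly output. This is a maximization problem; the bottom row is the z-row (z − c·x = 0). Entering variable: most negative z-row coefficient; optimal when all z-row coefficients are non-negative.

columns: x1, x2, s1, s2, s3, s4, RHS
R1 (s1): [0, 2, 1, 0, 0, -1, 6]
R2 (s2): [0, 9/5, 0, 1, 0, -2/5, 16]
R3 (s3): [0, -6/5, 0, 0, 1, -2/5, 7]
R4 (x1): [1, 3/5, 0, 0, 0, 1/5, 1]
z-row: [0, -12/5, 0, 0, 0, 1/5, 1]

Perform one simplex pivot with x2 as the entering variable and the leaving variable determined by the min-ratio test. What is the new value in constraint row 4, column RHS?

5/3

Ratio test on column x2 — row 1: 6/2 = 3; row 2: 16/(9/5) = 80/9; row 3: entry -6/5 ≤ 0; row 4: 1/(3/5) = 5/3. Minimum is 5/3 at row 4 (x1 leaves); pivot element 3/5.
Divide row 4 by 3/5; eliminate column x2 from the other rows.
In the new row 4, the RHS entry is the old entry divided by the pivot: 1/(3/5) = 5/3.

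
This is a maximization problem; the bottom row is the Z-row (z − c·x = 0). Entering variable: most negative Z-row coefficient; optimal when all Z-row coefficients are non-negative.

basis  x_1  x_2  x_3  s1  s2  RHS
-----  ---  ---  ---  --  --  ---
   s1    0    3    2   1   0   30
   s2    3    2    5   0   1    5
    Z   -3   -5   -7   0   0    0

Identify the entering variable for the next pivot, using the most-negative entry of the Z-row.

x_3

Negative Z-row entries: x_1: -3, x_2: -5, x_3: -7.
The most negative is -7 in column x_3, so x_3 enters.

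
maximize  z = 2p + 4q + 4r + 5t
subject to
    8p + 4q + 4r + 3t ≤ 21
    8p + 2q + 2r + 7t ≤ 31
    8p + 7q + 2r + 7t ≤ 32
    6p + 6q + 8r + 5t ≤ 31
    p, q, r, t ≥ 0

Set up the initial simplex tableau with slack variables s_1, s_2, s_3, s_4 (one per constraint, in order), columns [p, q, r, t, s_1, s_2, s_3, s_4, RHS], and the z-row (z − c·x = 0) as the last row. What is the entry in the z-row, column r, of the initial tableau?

-4

The z-row carries the negated objective coefficients: the r entry is -4.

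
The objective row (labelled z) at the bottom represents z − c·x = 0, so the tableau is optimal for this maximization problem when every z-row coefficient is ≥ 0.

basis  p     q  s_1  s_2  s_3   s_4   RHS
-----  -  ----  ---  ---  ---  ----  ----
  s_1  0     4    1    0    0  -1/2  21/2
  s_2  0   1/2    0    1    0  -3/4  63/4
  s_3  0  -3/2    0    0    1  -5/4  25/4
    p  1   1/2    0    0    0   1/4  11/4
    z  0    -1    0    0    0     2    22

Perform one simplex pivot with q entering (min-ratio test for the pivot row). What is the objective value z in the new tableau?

197/8

Ratio test on column q — row 1: (21/2)/4 = 21/8; row 2: (63/4)/(1/2) = 63/2; row 3: entry -3/2 ≤ 0; row 4: (11/4)/(1/2) = 11/2. Minimum is 21/8 at row 1 (s_1 leaves); pivot element 4.
Pivot on row 1; the z-row RHS becomes 22 − (-1)·(21/8) = 197/8.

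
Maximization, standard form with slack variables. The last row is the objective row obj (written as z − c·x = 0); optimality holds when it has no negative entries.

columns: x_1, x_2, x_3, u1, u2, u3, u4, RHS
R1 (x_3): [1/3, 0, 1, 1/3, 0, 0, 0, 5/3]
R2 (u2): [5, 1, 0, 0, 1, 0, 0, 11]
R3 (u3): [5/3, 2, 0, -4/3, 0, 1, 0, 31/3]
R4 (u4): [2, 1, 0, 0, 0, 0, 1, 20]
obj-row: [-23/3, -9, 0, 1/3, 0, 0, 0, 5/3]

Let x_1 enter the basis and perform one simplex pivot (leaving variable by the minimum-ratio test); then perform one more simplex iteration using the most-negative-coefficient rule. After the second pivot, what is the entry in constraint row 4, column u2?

-7/25

Ratio test on column x_1 — row 1: (5/3)/(1/3) = 5; row 2: 11/5 = 11/5; row 3: (31/3)/(5/3) = 31/5; row 4: 20/2 = 10. Minimum is 11/5 at row 2 (u2 leaves); pivot element 5.
Divide row 2 by 5; eliminate column x_1 from the other rows.
Second iteration: most negative obj-row entry is -112/15 in column x_2, so x_2 enters.
Ratio test on column x_2 — row 1: entry -1/15 ≤ 0; row 2: (11/5)/(1/5) = 11; row 3: (20/3)/(5/3) = 4; row 4: (78/5)/(3/5) = 26. Minimum is 4 at row 3 (u3 leaves); pivot element 5/3.
Divide row 3 by 5/3; eliminate column x_2 from the other rows.
After both pivots, the entry at constraint row 4, column u2 is -7/25.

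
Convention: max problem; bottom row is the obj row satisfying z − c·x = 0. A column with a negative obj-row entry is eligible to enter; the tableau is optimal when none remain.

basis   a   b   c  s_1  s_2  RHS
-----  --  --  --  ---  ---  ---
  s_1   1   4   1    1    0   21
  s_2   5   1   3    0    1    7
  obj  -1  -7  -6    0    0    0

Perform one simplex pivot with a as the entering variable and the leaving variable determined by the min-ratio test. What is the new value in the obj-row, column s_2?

Ratio test on column a — row 1: 21/1 = 21; row 2: 7/5 = 7/5. Minimum is 7/5 at row 2 (s_2 leaves); pivot element 5.
Divide row 2 by 5; eliminate column a from the other rows.
obj-row update in column s_2: 0 − (-1)·(1/5) = 1/5.

1/5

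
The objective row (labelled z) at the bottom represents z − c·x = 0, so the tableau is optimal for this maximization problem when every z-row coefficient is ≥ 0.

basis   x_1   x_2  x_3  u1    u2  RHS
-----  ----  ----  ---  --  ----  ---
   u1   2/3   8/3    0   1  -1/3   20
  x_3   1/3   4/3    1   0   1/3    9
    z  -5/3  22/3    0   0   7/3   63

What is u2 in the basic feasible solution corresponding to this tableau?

u2 is not in the basis, so in the current basic feasible solution u2 = 0.

0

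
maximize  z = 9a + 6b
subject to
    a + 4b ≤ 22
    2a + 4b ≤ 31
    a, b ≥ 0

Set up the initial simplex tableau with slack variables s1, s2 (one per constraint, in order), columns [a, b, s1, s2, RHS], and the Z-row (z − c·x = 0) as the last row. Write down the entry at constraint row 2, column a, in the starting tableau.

2

Constraint 2 has coefficient 2 on a.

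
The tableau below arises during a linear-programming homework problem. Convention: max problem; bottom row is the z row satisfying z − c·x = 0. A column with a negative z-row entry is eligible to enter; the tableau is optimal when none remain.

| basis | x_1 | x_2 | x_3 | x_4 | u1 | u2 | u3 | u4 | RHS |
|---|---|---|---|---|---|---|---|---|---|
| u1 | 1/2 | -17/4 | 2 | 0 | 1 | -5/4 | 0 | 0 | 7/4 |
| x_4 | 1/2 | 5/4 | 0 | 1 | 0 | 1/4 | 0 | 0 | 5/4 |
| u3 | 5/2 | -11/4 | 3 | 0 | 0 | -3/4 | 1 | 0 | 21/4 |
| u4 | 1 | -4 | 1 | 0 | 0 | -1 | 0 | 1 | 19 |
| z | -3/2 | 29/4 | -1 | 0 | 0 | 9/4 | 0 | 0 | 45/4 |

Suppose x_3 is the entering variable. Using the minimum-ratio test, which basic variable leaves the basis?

Column x_3 entries and ratios — u1: (7/4)/2 = 7/8; x_4: 0 ≤ 0, skip; u3: (21/4)/3 = 7/4; u4: 19/1 = 19.
Smallest ratio is 7/8 in the row of u1, so u1 leaves.

u1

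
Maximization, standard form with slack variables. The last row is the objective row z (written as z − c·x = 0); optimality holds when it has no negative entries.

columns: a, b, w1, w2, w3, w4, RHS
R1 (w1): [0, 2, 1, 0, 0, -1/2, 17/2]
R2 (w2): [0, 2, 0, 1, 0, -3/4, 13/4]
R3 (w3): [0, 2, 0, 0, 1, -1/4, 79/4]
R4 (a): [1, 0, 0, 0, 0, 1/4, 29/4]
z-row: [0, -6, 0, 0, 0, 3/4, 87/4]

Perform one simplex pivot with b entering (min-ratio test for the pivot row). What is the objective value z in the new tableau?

Ratio test on column b — row 1: (17/2)/2 = 17/4; row 2: (13/4)/2 = 13/8; row 3: (79/4)/2 = 79/8; row 4: entry 0 ≤ 0. Minimum is 13/8 at row 2 (w2 leaves); pivot element 2.
Pivot on row 2; the z-row RHS becomes 87/4 − (-6)·(13/8) = 63/2.

63/2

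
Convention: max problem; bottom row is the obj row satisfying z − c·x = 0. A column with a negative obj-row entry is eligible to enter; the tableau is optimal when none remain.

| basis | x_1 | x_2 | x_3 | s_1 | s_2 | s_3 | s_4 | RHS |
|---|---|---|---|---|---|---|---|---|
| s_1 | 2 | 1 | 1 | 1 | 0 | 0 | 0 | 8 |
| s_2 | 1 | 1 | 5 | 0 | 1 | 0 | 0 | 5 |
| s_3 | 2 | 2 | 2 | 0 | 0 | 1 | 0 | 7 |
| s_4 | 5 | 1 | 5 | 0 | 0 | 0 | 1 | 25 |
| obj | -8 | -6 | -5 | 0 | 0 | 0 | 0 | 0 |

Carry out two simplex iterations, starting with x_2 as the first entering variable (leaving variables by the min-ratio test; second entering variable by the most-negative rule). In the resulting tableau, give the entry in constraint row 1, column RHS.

1

Ratio test on column x_2 — row 1: 8/1 = 8; row 2: 5/1 = 5; row 3: 7/2 = 7/2; row 4: 25/1 = 25. Minimum is 7/2 at row 3 (s_3 leaves); pivot element 2.
Divide row 3 by 2; eliminate column x_2 from the other rows.
Second iteration: most negative obj-row entry is -2 in column x_1, so x_1 enters.
Ratio test on column x_1 — row 1: (9/2)/1 = 9/2; row 2: entry 0 ≤ 0; row 3: (7/2)/1 = 7/2; row 4: (43/2)/4 = 43/8. Minimum is 7/2 at row 3 (x_2 leaves); pivot element 1.
Divide row 3 by 1; eliminate column x_1 from the other rows.
After both pivots, the entry at constraint row 1, column RHS is 1.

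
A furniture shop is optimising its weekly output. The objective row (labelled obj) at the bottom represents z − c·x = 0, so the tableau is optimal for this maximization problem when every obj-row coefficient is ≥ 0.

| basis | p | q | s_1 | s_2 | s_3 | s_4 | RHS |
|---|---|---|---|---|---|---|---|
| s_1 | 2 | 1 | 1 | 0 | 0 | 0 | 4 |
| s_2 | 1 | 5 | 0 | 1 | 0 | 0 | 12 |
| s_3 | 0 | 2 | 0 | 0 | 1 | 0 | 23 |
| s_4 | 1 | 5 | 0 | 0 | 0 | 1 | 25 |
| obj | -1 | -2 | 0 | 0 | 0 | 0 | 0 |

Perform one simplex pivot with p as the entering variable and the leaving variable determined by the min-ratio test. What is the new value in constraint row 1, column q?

1/2

Ratio test on column p — row 1: 4/2 = 2; row 2: 12/1 = 12; row 3: entry 0 ≤ 0; row 4: 25/1 = 25. Minimum is 2 at row 1 (s_1 leaves); pivot element 2.
Divide row 1 by 2; eliminate column p from the other rows.
In the new row 1, the q entry is the old entry divided by the pivot: 1/2 = 1/2.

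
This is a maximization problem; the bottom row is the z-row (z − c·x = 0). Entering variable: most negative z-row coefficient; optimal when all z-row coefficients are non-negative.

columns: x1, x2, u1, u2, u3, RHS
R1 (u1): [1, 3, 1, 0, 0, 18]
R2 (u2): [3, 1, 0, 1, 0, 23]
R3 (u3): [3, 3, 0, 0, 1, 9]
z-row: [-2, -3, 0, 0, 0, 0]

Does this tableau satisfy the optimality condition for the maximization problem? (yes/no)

The z-row has a negative entry -3 in column x2, so it is not optimal.

no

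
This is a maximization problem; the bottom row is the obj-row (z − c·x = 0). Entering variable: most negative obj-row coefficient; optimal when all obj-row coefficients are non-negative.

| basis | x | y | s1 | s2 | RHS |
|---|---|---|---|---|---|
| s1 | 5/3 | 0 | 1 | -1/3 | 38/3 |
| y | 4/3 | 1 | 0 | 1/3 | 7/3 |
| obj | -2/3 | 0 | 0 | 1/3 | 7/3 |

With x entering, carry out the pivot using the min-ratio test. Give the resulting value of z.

Ratio test on column x — row 1: (38/3)/(5/3) = 38/5; row 2: (7/3)/(4/3) = 7/4. Minimum is 7/4 at row 2 (y leaves); pivot element 4/3.
Pivot on row 2; the obj-row RHS becomes 7/3 − (-2/3)·(7/4) = 7/2.

7/2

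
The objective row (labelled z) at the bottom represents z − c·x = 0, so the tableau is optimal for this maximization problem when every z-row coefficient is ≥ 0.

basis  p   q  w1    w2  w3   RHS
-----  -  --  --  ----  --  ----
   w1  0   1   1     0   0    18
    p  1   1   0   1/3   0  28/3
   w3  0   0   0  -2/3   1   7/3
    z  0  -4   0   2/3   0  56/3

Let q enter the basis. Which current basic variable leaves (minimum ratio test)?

p

Column q entries and ratios — w1: 18/1 = 18; p: (28/3)/1 = 28/3; w3: 0 ≤ 0, skip.
Smallest ratio is 28/3 in the row of p, so p leaves.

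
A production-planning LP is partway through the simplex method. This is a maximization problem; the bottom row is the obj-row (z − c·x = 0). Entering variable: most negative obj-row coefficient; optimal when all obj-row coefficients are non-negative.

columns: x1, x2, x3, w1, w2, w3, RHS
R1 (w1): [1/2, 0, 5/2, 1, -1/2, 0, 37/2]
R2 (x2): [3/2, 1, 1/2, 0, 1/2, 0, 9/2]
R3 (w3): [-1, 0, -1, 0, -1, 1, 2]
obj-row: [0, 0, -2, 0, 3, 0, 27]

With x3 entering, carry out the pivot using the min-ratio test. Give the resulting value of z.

Ratio test on column x3 — row 1: (37/2)/(5/2) = 37/5; row 2: (9/2)/(1/2) = 9; row 3: entry -1 ≤ 0. Minimum is 37/5 at row 1 (w1 leaves); pivot element 5/2.
Pivot on row 1; the obj-row RHS becomes 27 − (-2)·(37/5) = 209/5.

209/5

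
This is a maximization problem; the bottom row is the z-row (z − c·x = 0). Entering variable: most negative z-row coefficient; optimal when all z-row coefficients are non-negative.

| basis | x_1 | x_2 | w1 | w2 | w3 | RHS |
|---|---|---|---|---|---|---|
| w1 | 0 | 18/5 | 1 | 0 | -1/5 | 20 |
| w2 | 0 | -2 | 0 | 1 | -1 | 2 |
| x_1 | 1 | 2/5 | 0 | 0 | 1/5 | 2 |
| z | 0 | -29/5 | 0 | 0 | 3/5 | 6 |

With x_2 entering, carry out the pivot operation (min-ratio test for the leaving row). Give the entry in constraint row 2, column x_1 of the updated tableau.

5

Ratio test on column x_2 — row 1: 20/(18/5) = 50/9; row 2: entry -2 ≤ 0; row 3: 2/(2/5) = 5. Minimum is 5 at row 3 (x_1 leaves); pivot element 2/5.
Divide row 3 by 2/5; eliminate column x_2 from the other rows.
Row 2 update in column x_1: 0 − (-2)·(5/2) = 5.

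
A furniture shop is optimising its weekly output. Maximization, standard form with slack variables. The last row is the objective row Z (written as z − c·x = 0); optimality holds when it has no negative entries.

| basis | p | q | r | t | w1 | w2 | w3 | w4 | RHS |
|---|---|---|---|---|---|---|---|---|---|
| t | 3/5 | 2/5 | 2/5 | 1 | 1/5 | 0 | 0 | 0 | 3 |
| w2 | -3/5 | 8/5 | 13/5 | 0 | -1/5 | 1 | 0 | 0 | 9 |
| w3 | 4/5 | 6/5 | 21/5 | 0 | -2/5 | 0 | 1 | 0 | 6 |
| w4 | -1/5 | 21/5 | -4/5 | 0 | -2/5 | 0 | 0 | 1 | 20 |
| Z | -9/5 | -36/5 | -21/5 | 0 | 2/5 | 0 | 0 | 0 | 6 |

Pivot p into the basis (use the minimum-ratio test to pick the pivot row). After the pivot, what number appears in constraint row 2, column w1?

0

Ratio test on column p — row 1: 3/(3/5) = 5; row 2: entry -3/5 ≤ 0; row 3: 6/(4/5) = 15/2; row 4: entry -1/5 ≤ 0. Minimum is 5 at row 1 (t leaves); pivot element 3/5.
Divide row 1 by 3/5; eliminate column p from the other rows.
Row 2 update in column w1: -1/5 − (-3/5)·(1/3) = 0.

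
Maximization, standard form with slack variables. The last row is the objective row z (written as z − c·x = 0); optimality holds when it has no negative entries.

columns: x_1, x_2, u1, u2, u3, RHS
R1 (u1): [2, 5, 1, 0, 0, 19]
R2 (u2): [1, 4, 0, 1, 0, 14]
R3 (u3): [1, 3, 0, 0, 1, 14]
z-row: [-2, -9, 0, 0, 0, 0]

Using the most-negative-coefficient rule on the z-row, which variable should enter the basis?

x_2

Negative z-row entries: x_1: -2, x_2: -9.
The most negative is -9 in column x_2, so x_2 enters.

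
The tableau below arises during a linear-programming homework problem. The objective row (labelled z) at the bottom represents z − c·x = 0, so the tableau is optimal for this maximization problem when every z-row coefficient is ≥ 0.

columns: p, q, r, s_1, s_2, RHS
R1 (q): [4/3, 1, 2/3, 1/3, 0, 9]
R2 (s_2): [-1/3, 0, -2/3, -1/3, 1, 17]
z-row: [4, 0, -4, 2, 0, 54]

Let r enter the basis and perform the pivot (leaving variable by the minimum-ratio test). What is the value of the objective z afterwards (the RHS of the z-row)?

Ratio test on column r — row 1: 9/(2/3) = 27/2; row 2: entry -2/3 ≤ 0. Minimum is 27/2 at row 1 (q leaves); pivot element 2/3.
Pivot on row 1; the z-row RHS becomes 54 − (-4)·(27/2) = 108.

108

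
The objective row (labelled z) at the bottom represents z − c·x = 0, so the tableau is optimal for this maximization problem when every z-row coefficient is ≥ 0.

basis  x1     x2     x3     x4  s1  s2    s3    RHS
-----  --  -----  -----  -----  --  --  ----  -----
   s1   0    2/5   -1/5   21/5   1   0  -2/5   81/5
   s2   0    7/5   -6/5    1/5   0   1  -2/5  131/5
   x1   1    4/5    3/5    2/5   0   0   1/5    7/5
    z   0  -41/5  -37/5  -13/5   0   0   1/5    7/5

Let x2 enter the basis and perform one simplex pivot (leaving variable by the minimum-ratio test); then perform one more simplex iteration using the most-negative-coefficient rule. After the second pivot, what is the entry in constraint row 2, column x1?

2

Ratio test on column x2 — row 1: (81/5)/(2/5) = 81/2; row 2: (131/5)/(7/5) = 131/7; row 3: (7/5)/(4/5) = 7/4. Minimum is 7/4 at row 3 (x1 leaves); pivot element 4/5.
Divide row 3 by 4/5; eliminate column x2 from the other rows.
Second iteration: most negative z-row entry is -5/4 in column x3, so x3 enters.
Ratio test on column x3 — row 1: entry -1/2 ≤ 0; row 2: entry -9/4 ≤ 0; row 3: (7/4)/(3/4) = 7/3. Minimum is 7/3 at row 3 (x2 leaves); pivot element 3/4.
Divide row 3 by 3/4; eliminate column x3 from the other rows.
After both pivots, the entry at constraint row 2, column x1 is 2.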